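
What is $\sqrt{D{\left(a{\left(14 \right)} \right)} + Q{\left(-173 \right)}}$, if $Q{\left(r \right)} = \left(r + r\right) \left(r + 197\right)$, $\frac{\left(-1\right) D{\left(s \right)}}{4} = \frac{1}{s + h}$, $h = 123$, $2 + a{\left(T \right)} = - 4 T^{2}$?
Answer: $\frac{2 i \sqrt{912544581}}{663} \approx 91.126 i$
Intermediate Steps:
$a{\left(T \right)} = -2 - 4 T^{2}$
$D{\left(s \right)} = - \frac{4}{123 + s}$ ($D{\left(s \right)} = - \frac{4}{s + 123} = - \frac{4}{123 + s}$)
$Q{\left(r \right)} = 2 r \left(197 + r\right)$
$\sqrt{D{\left(a{\left(14 \right)} \right)} + Q{\left(-173 \right)}} = \sqrt{- \frac{4}{123 - \left(2 + 4 \cdot 14^{2}\right)} + 2 \left(-173\right) \left(197 - 173\right)} = \sqrt{- \frac{4}{123 - 786} + 2 \left(-173\right) 24} = \sqrt{- \frac{4}{123 - 786} - 8304} = \sqrt{- \frac{4}{-663} - 8304} = \sqrt{\left(-4\right) \left(- \frac{1}{663}\right) - 8304} = \sqrt{\frac{4}{663} - 8304} = \sqrt{- \frac{5505548}{663}} = \frac{2 i \sqrt{912544581}}{663}$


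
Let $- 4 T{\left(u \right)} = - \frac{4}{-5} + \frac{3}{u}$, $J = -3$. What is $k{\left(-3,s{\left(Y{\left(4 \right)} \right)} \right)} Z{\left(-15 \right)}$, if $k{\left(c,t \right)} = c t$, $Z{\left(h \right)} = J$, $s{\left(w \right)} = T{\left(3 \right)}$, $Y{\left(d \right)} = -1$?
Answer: $- \frac{81}{20} \approx -4.05$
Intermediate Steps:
$T{\left(u \right)} = - \frac{1}{5} - \frac{3}{4 u}$ ($T{\left(u \right)} = - \frac{- \frac{4}{-5} + \frac{3}{u}}{4} = - \frac{\left(-4\right) \left(- \frac{1}{5}\right) + \frac{3}{u}}{4} = - \frac{\frac{4}{5} + \frac{3}{u}}{4} = - \frac{1}{5} - \frac{3}{4 u}$)
$s{\left(w \right)} = - \frac{9}{20}$ ($s{\left(w \right)} = \frac{-15 - 12}{20 \cdot 3} = \frac{1}{20} \cdot \frac{1}{3} \left(-15 - 12\right) = \frac{1}{20} \cdot \frac{1}{3} \left(-27\right) = - \frac{9}{20}$)
$Z{\left(h \right)} = -3$
$k{\left(-3,s{\left(Y{\left(4 \right)} \right)} \right)} Z{\left(-15 \right)} = \left(-3\right) \left(- \frac{9}{20}\right) \left(-3\right) = \frac{27}{20} \left(-3\right) = - \frac{81}{20}$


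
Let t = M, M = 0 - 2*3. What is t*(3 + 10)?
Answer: -78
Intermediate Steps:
M = -6 (M = 0 - 1*6 = 0 - 6 = -6)
t = -6
t*(3 + 10) = -6*(3 + 10) = -6*13 = -78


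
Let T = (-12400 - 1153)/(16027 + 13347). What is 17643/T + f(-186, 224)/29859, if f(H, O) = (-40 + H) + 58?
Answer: -5158098041314/134893009 ≈ -38238.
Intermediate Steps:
f(H, O) = 18 + H
T = -13553/29374 ≈ -0.46139
17643/T + f(-186, 224)/29859 = 17643/(-13553/29374) + (18 - 186)/29859 = 17643*(-29374/13553) - 168*1/29859 = -518245482/13553 - 56/9953 = -5158098041314/134893009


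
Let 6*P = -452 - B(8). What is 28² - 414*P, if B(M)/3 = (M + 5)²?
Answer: 66955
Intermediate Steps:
B(M) = 3*(5 + M)² (B(M) = 3*(M + 5)² = 3*(5 + M)²)
P = -959/6 (P = (-452 - 3*(5 + 8)²)/6 = (-452 - 3*13²)/6 = (-452 - 3*169)/6 = (-452 - 1*507)/6 = (-452 - 507)/6 = (⅙)*(-959) = -959/6 ≈ -159.83)
28² - 414*P = 28² - 414*(-959/6) = 784 + 66171 = 66955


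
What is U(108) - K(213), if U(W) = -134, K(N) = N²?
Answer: -45503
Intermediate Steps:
U(108) - K(213) = -134 - 1*213² = -134 - 1*45369 = -134 - 45369 = -45503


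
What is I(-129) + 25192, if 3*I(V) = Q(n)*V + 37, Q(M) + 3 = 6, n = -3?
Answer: 75226/3 ≈ 25075.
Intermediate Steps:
Q(M) = 3 (Q(M) = -3 + 6 = 3)
I(V) = 37/3 + V (I(V) = (3*V + 37)/3 = (37 + 3*V)/3 = 37/3 + V)
I(-129) + 25192 = (37/3 - 129) + 25192 = -350/3 + 25192 = 75226/3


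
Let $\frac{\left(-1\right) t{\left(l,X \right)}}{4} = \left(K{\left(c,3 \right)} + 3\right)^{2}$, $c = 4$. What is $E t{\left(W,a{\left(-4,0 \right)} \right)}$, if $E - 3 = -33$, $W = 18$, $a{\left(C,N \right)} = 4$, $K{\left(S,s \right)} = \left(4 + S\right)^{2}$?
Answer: $538680$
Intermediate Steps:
$t{\left(l,X \right)} = -17956$ ($t{\left(l,X \right)} = - 4 \left(\left(4 + 4\right)^{2} + 3\right)^{2} = - 4 \left(8^{2} + 3\right)^{2} = - 4 \left(64 + 3\right)^{2} = - 4 \cdot 67^{2} = \left(-4\right) 4489 = -17956$)
$E = -30$ ($E = 3 - 33 = -30$)
$E t{\left(W,a{\left(-4,0 \right)} \right)} = \left(-30\right) \left(-17956\right) = 538680$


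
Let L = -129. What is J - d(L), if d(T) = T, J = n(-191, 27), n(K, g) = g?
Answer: 156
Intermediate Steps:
J = 27
J - d(L) = 27 - 1*(-129) = 27 + 129 = 156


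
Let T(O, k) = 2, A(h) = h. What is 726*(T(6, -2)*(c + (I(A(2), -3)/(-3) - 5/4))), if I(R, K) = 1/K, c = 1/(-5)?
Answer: -29161/15 ≈ -1944.1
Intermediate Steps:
c = -1/5 ≈ -0.20000
726*(T(6, -2)*(c + (I(A(2), -3)/(-3) - 5/4))) = 726*(2*(-1/5 + (1/(-3*(-3)) - 5/4))) = 726*(2*(-1/5 + (-1/3*(-1/3) - 5*1/4))) = 726*(2*(-1/5 + (1/9 - 5/4))) = 726*(2*(-1/5 - 41/36)) = 726*(2*(-241/180)) = 726*(-241/90) = -29161/15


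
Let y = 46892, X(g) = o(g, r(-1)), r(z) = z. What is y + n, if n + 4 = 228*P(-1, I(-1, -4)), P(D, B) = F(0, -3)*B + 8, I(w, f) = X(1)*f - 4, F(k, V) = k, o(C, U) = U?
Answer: 48712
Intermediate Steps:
X(g) = -1
I(w, f) = -4 - f (I(w, f) = -f - 4 = -4 - f)
P(D, B) = 8 (P(D, B) = 0*B + 8 = 0 + 8 = 8)
n = 1820 (n = -4 + 228*8 = -4 + 1824 = 1820)
y + n = 46892 + 1820 = 48712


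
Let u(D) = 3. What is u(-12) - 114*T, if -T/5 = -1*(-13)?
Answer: 7413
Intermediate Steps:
T = -65 (T = -(-5)*(-13) = -5*13 = -65)
u(-12) - 114*T = 3 - 114*(-65) = 3 + 7410 = 7413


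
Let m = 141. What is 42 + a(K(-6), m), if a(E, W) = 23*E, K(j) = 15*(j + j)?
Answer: -4098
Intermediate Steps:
K(j) = 30*j (K(j) = 15*(2*j) = 30*j)
42 + a(K(-6), m) = 42 + 23*(30*(-6)) = 42 + 23*(-180) = 42 - 4140 = -4098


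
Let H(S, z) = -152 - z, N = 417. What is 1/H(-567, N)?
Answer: -1/569 ≈ -0.0017575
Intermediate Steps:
1/H(-567, N) = 1/(-152 - 1*417) = 1/(-152 - 417) = 1/(-569) = -1/569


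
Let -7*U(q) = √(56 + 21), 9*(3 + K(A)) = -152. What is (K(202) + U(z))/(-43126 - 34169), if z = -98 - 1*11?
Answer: 179/695655 + √77/541065 ≈ 0.00027353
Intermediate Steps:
K(A) = -179/9 (K(A) = -3 + (⅑)*(-152) = -3 - 152/9 = -179/9)
z = -109 (z = -98 - 11 = -109)
U(q) = -√77/7 (U(q) = -√(56 + 21)/7 = -√77/7)
(K(202) + U(z))/(-43126 - 34169) = (-179/9 - √77/7)/(-43126 - 34169) = (-179/9 - √77/7)/(-77295) = (-179/9 - √77/7)*(-1/77295) = 179/695655 + √77/541065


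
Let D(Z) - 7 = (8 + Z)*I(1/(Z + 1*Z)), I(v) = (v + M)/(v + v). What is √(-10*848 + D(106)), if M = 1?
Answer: 2*√917 ≈ 60.564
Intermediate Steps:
I(v) = (1 + v)/(2*v) (I(v) = (v + 1)/(v + v) = (1 + v)/((2*v)) = (1 + v)*(1/(2*v)) = (1 + v)/(2*v))
D(Z) = 7 + Z*(1 + 1/(2*Z))*(8 + Z) (D(Z) = 7 + (8 + Z)*((1 + 1/(Z + 1*Z))/(2*(1/(Z + 1*Z)))) = 7 + (8 + Z)*((1 + 1/(Z + Z))/(2*(1/(Z + Z)))) = 7 + (8 + Z)*((1 + 1/(2*Z))/(2*(1/(2*Z)))) = 7 + (8 + Z)*((1 + 1/(2*Z))/(2*((1/(2*Z))))) = 7 + (8 + Z)*((2*Z)*(1 + 1/(2*Z))/2) = 7 + (8 + Z)*(Z*(1 + 1/(2*Z))) = 7 + Z*(1 + 1/(2*Z))*(8 + Z))
√(-10*848 + D(106)) = √(-10*848 + (11 + 106² + (17/2)*106)) = √(-8480 + (11 + 11236 + 901)) = √(-8480 + 12148) = √3668 = 2*√917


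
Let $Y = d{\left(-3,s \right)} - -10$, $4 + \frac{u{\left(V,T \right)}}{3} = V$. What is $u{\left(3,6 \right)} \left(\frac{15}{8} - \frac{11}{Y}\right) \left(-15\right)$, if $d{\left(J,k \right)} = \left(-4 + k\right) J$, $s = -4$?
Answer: $\frac{9495}{136} \approx 69.816$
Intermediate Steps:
$d{\left(J,k \right)} = J \left(-4 + k\right)$
$u{\left(V,T \right)} = -12 + 3 V$
$Y = 34$ ($Y = - 3 \left(-4 - 4\right) - -10 = \left(-3\right) \left(-8\right) + 10 = 24 + 10 = 34$)
$u{\left(3,6 \right)} \left(\frac{15}{8} - \frac{11}{Y}\right) \left(-15\right) = \left(-12 + 3 \cdot 3\right) \left(\frac{15}{8} - \frac{11}{34}\right) \left(-15\right) = \left(-12 + 9\right) \left(15 \cdot \frac{1}{8} - \frac{11}{34}\right) \left(-15\right) = - 3 \left(\frac{15}{8} - \frac{11}{34}\right) \left(-15\right) = \left(-3\right) \frac{211}{136} \left(-15\right) = \left(- \frac{633}{136}\right) \left(-15\right) = \frac{9495}{136}$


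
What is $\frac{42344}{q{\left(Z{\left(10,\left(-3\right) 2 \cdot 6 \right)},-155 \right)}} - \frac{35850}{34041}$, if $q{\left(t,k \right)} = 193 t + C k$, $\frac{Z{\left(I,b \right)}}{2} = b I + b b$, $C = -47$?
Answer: $- \frac{3924065582}{4182288607} \approx -0.93826$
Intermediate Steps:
$Z{\left(I,b \right)} = 2 b^{2} + 2 I b$ ($Z{\left(I,b \right)} = 2 \left(b I + b b\right) = 2 \left(I b + b^{2}\right) = 2 \left(b^{2} + I b\right) = 2 b^{2} + 2 I b$)
$q{\left(t,k \right)} = - 47 k + 193 t$ ($q{\left(t,k \right)} = 193 t - 47 k = - 47 k + 193 t$)
$\frac{42344}{q{\left(Z{\left(10,\left(-3\right) 2 \cdot 6 \right)},-155 \right)}} - \frac{35850}{34041} = \frac{42344}{\left(-47\right) \left(-155\right) + 193 \cdot 2 \left(-3\right) 2 \cdot 6 \left(10 + \left(-3\right) 2 \cdot 6\right)} - \frac{35850}{34041} = \frac{42344}{7285 + 193 \cdot 2 \left(\left(-6\right) 6\right) \left(10 - 36\right)} - \frac{11950}{11347} = \frac{42344}{7285 + 193 \cdot 2 \left(-36\right) \left(10 - 36\right)} - \frac{11950}{11347} = \frac{42344}{7285 + 193 \cdot 2 \left(-36\right) \left(-26\right)} - \frac{11950}{11347} = \frac{42344}{7285 + 193 \cdot 1872} - \frac{11950}{11347} = \frac{42344}{7285 + 361296} - \frac{11950}{11347} = \frac{42344}{368581} - \frac{11950}{11347} = - \frac{3924065582}{4182288607}$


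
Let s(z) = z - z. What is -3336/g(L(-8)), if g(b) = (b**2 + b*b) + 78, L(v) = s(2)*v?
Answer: -556/13 ≈ -42.769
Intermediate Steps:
s(z) = 0
L(v) = 0 (L(v) = 0*v = 0)
g(b) = 78 + 2*b**2 (g(b) = (b**2 + b**2) + 78 = 2*b**2 + 78 = 78 + 2*b**2)
-3336/g(L(-8)) = -3336/(78 + 2*0**2) = -3336/(78 + 2*0) = -3336/(78 + 0) = -3336/78 = -3336*1/78 = -556/13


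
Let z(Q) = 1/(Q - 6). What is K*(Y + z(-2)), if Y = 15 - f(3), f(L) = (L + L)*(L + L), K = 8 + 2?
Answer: -845/4 ≈ -211.25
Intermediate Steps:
z(Q) = 1/(-6 + Q)
K = 10
f(L) = 4*L² (f(L) = (2*L)*(2*L) = 4*L²)
Y = -21 (Y = 15 - 4*3² = 15 - 4*9 = 15 - 1*36 = 15 - 36 = -21)
K*(Y + z(-2)) = 10*(-21 + 1/(-6 - 2)) = 10*(-21 + 1/(-8)) = 10*(-21 - ⅛) = 10*(-169/8) = -845/4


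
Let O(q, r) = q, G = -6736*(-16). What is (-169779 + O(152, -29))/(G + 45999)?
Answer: -169627/153775 ≈ -1.1031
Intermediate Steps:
G = 107776
(-169779 + O(152, -29))/(G + 45999) = (-169779 + 152)/(107776 + 45999) = -169627/153775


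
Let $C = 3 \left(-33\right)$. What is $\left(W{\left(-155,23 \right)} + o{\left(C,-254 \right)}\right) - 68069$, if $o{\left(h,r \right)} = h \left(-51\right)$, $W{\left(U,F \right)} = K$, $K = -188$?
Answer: $-63208$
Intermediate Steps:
$W{\left(U,F \right)} = -188$
$C = -99$
$o{\left(h,r \right)} = - 51 h$
$\left(W{\left(-155,23 \right)} + o{\left(C,-254 \right)}\right) - 68069 = \left(-188 - -5049\right) - 68069 = \left(-188 + 5049\right) - 68069 = 4861 - 68069 = -63208$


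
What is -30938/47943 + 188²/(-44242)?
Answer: -1531628194/1060547103 ≈ -1.4442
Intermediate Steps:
-30938/47943 + 188²/(-44242) = -30938*1/47943 + 35344*(-1/44242) = -30938/47943 - 17672/22121 = -1531628194/1060547103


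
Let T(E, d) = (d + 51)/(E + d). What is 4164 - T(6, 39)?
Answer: 4162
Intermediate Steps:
T(E, d) = (51 + d)/(E + d)
4164 - T(6, 39) = 4164 - (51 + 39)/(6 + 39) = 4164 - 90/45 = 4164 - 1*2 = 4164 - 2 = 4162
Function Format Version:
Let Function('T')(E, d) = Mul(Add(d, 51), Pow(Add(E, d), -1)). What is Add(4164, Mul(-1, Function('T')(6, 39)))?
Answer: 4162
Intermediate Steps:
Function('T')(E, d) = Mul(Pow(Add(E, d), -1), Add(51, d)) (Function('T')(E, d) = Mul(Add(51, d), Pow(Add(E, d), -1)) = Mul(Pow(Add(E, d), -1), Add(51, d)))
Add(4164, Mul(-1, Function('T')(6, 39))) = Add(4164, Mul(-1, Mul(Pow(Add(6, 39), -1), Add(51, 39)))) = Add(4164, Mul(-1, Mul(Pow(45, -1), 90))) = Add(4164, Mul(-1, Mul(Rational(1, 45), 90))) = Add(4164, Mul(-1, 2)) = Add(4164, -2) = 4162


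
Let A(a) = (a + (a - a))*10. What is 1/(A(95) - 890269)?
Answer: -1/889319 ≈ -1.1245e-6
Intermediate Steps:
A(a) = 10*a (A(a) = (a + 0)*10 = a*10 = 10*a)
1/(A(95) - 890269) = 1/(10*95 - 890269) = 1/(950 - 890269) = 1/(-889319) = -1/889319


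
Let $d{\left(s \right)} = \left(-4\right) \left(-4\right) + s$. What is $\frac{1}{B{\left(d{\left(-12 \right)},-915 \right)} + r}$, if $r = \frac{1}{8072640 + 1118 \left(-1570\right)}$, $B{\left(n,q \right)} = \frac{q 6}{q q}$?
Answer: $- \frac{385360180}{2526891} \approx -152.5$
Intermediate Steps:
$d{\left(s \right)} = 16 + s$
$B{\left(n,q \right)} = \frac{6}{q}$ ($B{\left(n,q \right)} = \frac{6 q}{q^{2}} = \frac{6}{q}$)
$r = \frac{1}{6317380}$ ($r = \frac{1}{8072640 - 1755260} = \frac{1}{6317380} \approx 1.5829 \cdot 10^{-7}$)
$\frac{1}{B{\left(d{\left(-12 \right)},-915 \right)} + r} = \frac{1}{\frac{6}{-915} + \frac{1}{6317380}} = \frac{1}{6 \left(- \frac{1}{915}\right) + \frac{1}{6317380}} = \frac{1}{- \frac{2}{305} + \frac{1}{6317380}} = \frac{1}{- \frac{2526891}{385360180}} = - \frac{385360180}{2526891}$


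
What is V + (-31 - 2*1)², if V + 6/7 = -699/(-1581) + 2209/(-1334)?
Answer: 5348914859/4921126 ≈ 1086.9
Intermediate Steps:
V = -10191355/4921126 (V = -6/7 + (-699/(-1581) + 2209/(-1334)) = -6/7 + (-699*(-1/1581) + 2209*(-1/1334)) = -6/7 + (233/527 - 2209/1334) = -6/7 - 853321/703018 = -10191355/4921126 ≈ -2.0709)
V + (-31 - 2*1)² = -10191355/4921126 + (-31 - 2*1)² = -10191355/4921126 + (-31 - 2)² = -10191355/4921126 + (-33)² = -10191355/4921126 + 1089 = 5348914859/4921126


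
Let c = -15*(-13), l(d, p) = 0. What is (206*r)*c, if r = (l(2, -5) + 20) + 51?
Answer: 2852070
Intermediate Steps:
c = 195
r = 71 (r = (0 + 20) + 51 = 20 + 51 = 71)
(206*r)*c = (206*71)*195 = 14626*195 = 2852070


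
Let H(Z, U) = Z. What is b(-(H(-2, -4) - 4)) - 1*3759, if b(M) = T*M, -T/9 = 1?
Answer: -3813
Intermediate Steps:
T = -9 (T = -9*1 = -9)
b(M) = -9*M
b(-(H(-2, -4) - 4)) - 1*3759 = -(-9)*(-2 - 4) - 1*3759 = -(-9)*(-6) - 3759 = -9*6 - 3759 = -54 - 3759 = -3813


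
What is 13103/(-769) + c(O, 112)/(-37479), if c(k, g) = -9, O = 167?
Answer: -163693472/9607117 ≈ -17.039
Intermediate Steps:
13103/(-769) + c(O, 112)/(-37479) = 13103/(-769) - 9/(-37479) = 13103*(-1/769) - 9*(-1/37479) = -13103/769 + 3/12493 = -163693472/9607117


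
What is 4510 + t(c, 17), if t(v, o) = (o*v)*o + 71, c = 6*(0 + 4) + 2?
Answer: 12095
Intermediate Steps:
c = 26 (c = 6*4 + 2 = 24 + 2 = 26)
t(v, o) = 71 + v*o² (t(v, o) = v*o² + 71 = 71 + v*o²)
4510 + t(c, 17) = 4510 + (71 + 26*17²) = 4510 + (71 + 26*289) = 4510 + (71 + 7514) = 4510 + 7585 = 12095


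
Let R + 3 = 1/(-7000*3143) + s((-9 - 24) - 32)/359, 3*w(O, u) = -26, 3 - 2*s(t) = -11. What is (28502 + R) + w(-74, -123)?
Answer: 675081104108923/23695077000 ≈ 28490.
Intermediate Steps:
s(t) = 7 (s(t) = 3/2 - ½*(-11) = 3/2 + 11/2 = 7)
w(O, u) = -26/3 (w(O, u) = (⅓)*(-26) = -26/3)
R = -23541070359/7898359000 (R = -3 + (1/(-7000*3143) + 7/359) = -3 + (-1/7000*1/3143 + 7*(1/359)) = -3 + (-1/22001000 + 7/359) = -3 + 154006641/7898359000 = -23541070359/7898359000 ≈ -2.9805)
(28502 + R) + w(-74, -123) = (28502 - 23541070359/7898359000) - 26/3 = 225095487147641/7898359000 - 26/3 = 675081104108923/23695077000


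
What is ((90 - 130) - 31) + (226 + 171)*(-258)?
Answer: -102497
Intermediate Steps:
((90 - 130) - 31) + (226 + 171)*(-258) = (-40 - 31) + 397*(-258) = -71 - 102426 = -102497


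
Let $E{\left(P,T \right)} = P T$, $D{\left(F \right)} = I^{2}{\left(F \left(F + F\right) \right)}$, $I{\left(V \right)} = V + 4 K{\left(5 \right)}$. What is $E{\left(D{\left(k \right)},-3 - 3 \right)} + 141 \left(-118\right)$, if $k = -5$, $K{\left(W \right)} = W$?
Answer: $-46038$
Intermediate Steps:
$I{\left(V \right)} = 20 + V$ ($I{\left(V \right)} = V + 4 \cdot 5 = V + 20 = 20 + V$)
$D{\left(F \right)} = \left(20 + 2 F^{2}\right)^{2}$ ($D{\left(F \right)} = \left(20 + F \left(F + F\right)\right)^{2} = \left(20 + F 2 F\right)^{2} = \left(20 + 2 F^{2}\right)^{2}$)
$E{\left(D{\left(k \right)},-3 - 3 \right)} + 141 \left(-118\right) = 4 \left(10 + \left(-5\right)^{2}\right)^{2} \left(-3 - 3\right) + 141 \left(-118\right) = 4 \left(10 + 25\right)^{2} \left(-6\right) - 16638 = 4 \cdot 35^{2} \left(-6\right) - 16638 = 4 \cdot 1225 \left(-6\right) - 16638 = 4900 \left(-6\right) - 16638 = -29400 - 16638 = -46038$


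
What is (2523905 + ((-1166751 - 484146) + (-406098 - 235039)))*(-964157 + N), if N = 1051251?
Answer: 20194572874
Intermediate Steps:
(2523905 + ((-1166751 - 484146) + (-406098 - 235039)))*(-964157 + N) = (2523905 + ((-1166751 - 484146) + (-406098 - 235039)))*(-964157 + 1051251) = (2523905 + (-1650897 - 641137))*87094 = (2523905 - 2292034)*87094 = 231871*87094 = 20194572874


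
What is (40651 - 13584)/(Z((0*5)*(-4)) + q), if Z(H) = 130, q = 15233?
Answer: 27067/15363 ≈ 1.7618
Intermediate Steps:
(40651 - 13584)/(Z((0*5)*(-4)) + q) = (40651 - 13584)/(130 + 15233) = 27067/15363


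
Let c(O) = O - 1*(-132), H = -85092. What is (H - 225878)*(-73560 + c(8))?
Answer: 22831417400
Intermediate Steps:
c(O) = 132 + O (c(O) = O + 132 = 132 + O)
(H - 225878)*(-73560 + c(8)) = (-85092 - 225878)*(-73560 + (132 + 8)) = -310970*(-73560 + 140) = -310970*(-73420) = 22831417400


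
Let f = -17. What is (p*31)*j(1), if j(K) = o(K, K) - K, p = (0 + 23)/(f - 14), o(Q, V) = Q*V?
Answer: 0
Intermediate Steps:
p = -23/31 (p = (0 + 23)/(-17 - 14) = 23/(-31) = 23*(-1/31) = -23/31 ≈ -0.74194)
j(K) = K**2 - K (j(K) = K*K - K = K**2 - K)
(p*31)*j(1) = (-23/31*31)*(1*(-1 + 1)) = -23*0 = 0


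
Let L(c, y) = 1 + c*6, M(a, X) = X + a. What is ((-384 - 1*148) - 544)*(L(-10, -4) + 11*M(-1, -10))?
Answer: 193680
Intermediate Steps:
L(c, y) = 1 + 6*c
((-384 - 1*148) - 544)*(L(-10, -4) + 11*M(-1, -10)) = ((-384 - 1*148) - 544)*((1 + 6*(-10)) + 11*(-10 - 1)) = ((-384 - 148) - 544)*((1 - 60) + 11*(-11)) = (-532 - 544)*(-59 - 121) = -1076*(-180) = 193680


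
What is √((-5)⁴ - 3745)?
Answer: 4*I*√195 ≈ 55.857*I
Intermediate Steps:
√((-5)⁴ - 3745) = √(625 - 3745) = √(-3120) = 4*I*√195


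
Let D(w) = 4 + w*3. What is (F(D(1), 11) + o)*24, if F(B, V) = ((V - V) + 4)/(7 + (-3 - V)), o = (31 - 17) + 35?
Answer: 8136/7 ≈ 1162.3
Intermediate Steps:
D(w) = 4 + 3*w
o = 49 (o = 14 + 35 = 49)
F(B, V) = 4/(4 - V) (F(B, V) = (0 + 4)/(4 - V) = 4/(4 - V))
(F(D(1), 11) + o)*24 = (-4/(-4 + 11) + 49)*24 = (-4/7 + 49)*24 = (339/7)*24 = 8136/7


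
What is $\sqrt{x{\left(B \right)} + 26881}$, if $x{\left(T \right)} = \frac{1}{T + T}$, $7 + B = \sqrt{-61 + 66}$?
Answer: $\frac{\sqrt{752666 - 107524 \sqrt{5}}}{2 \sqrt{7 - \sqrt{5}}} \approx 163.95$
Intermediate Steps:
$B = -7 + \sqrt{5}$ ($B = -7 + \sqrt{-61 + 66} = -7 + \sqrt{5} \approx -4.7639$)
$x{\left(T \right)} = \frac{1}{2 T}$
$\sqrt{x{\left(B \right)} + 26881} = \sqrt{\frac{1}{2 \left(-7 + \sqrt{5}\right)} + 26881} = \sqrt{26881 + \frac{1}{2 \left(-7 + \sqrt{5}\right)}}$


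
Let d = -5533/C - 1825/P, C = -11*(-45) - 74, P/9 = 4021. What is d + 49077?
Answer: 747515017751/15235569 ≈ 49064.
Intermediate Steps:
P = 36189 (P = 9*4021 = 36189)
C = 421 (C = 495 - 74 = 421)
d = -201002062/15235569 (d = -5533/421 - 1825/36189 = -201002062/15235569 ≈ -13.193)
d + 49077 = -201002062/15235569 + 49077 = 747515017751/15235569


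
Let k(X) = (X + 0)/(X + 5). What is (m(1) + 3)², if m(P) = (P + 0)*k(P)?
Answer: 361/36 ≈ 10.028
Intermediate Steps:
k(X) = X/(5 + X)
m(P) = P²/(5 + P) (m(P) = (P + 0)*(P/(5 + P)) = P*(P/(5 + P)) = P²/(5 + P))
(m(1) + 3)² = (1²/(5 + 1) + 3)² = (1/6 + 3)² = (1*(⅙) + 3)² = (⅙ + 3)² = (19/6)² = 361/36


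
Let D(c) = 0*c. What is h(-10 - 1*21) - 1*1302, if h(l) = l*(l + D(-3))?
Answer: -341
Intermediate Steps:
D(c) = 0
h(l) = l**2 (h(l) = l*(l + 0) = l*l = l**2)
h(-10 - 1*21) - 1*1302 = (-10 - 1*21)**2 - 1*1302 = (-10 - 21)**2 - 1302 = (-31)**2 - 1302 = 961 - 1302 = -341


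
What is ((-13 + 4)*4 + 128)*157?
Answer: 14444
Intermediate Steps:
((-13 + 4)*4 + 128)*157 = (-9*4 + 128)*157 = (-36 + 128)*157 = 92*157 = 14444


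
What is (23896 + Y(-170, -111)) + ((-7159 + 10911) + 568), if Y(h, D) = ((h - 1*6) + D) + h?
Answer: 27759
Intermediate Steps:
Y(h, D) = -6 + D + 2*h (Y(h, D) = ((h - 6) + D) + h = ((-6 + h) + D) + h = (-6 + D + h) + h = -6 + D + 2*h)
(23896 + Y(-170, -111)) + ((-7159 + 10911) + 568) = (23896 + (-6 - 111 + 2*(-170))) + ((-7159 + 10911) + 568) = (23896 + (-6 - 111 - 340)) + (3752 + 568) = (23896 - 457) + 4320 = 23439 + 4320 = 27759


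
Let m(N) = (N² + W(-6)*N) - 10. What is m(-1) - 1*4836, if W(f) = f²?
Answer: -4881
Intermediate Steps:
m(N) = -10 + N² + 36*N (m(N) = (N² + (-6)²*N) - 10 = (N² + 36*N) - 10 = -10 + N² + 36*N)
m(-1) - 1*4836 = (-10 + (-1)² + 36*(-1)) - 1*4836 = (-10 + 1 - 36) - 4836 = -45 - 4836 = -4881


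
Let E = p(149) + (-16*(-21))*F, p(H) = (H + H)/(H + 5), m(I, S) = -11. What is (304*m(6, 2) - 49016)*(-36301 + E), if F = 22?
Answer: 1513573920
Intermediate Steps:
p(H) = 2*H/(5 + H) (p(H) = (2*H)/(5 + H) = 2*H/(5 + H))
E = 569333/77 (E = 2*149/(5 + 149) - 16*(-21)*22 = 2*149/154 + 336*22 = 2*149*(1/154) + 7392 = 149/77 + 7392 = 569333/77 ≈ 7393.9)
(304*m(6, 2) - 49016)*(-36301 + E) = (304*(-11) - 49016)*(-36301 + 569333/77) = (-3344 - 49016)*(-2225844/77) = -52360*(-2225844/77) = 1513573920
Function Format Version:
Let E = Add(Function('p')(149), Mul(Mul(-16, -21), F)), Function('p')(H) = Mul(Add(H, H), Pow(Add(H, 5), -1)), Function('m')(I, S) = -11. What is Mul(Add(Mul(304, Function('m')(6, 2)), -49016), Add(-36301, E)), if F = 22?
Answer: 1513573920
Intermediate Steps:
Function('p')(H) = Mul(2, H, Pow(Add(5, H), -1)) (Function('p')(H) = Mul(Mul(2, H), Pow(Add(5, H), -1)) = Mul(2, H, Pow(Add(5, H), -1)))
E = Rational(569333, 77) (E = Add(Mul(2, 149, Pow(Add(5, 149), -1)), Mul(Mul(-16, -21), 22)) = Add(Mul(2, 149, Pow(154, -1)), Mul(336, 22)) = Add(Mul(2, 149, Rational(1, 154)), 7392) = Add(Rational(149, 77), 7392) = Rational(569333, 77) ≈ 7393.9)
Mul(Add(Mul(304, Function('m')(6, 2)), -49016), Add(-36301, E)) = Mul(Add(Mul(304, -11), -49016), Add(-36301, Rational(569333, 77))) = Mul(Add(-3344, -49016), Rational(-2225844, 77)) = Mul(-52360, Rational(-2225844, 77)) = 1513573920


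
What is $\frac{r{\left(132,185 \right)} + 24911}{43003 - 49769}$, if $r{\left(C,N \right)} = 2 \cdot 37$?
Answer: $- \frac{24985}{6766} \approx -3.6927$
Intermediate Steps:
$r{\left(C,N \right)} = 74$
$\frac{r{\left(132,185 \right)} + 24911}{43003 - 49769} = \frac{74 + 24911}{43003 - 49769} = \frac{24985}{-6766} = 24985 \left(- \frac{1}{6766}\right) = - \frac{24985}{6766}$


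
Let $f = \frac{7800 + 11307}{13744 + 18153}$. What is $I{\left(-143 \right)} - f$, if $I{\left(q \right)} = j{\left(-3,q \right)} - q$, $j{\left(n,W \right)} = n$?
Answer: $\frac{4446473}{31897} \approx 139.4$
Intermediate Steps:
$I{\left(q \right)} = -3 - q$
$f = \frac{19107}{31897} \approx 0.59902$
$I{\left(-143 \right)} - f = \left(-3 - -143\right) - \frac{19107}{31897} = \left(-3 + 143\right) - \frac{19107}{31897} = 140 - \frac{19107}{31897} = \frac{4446473}{31897}$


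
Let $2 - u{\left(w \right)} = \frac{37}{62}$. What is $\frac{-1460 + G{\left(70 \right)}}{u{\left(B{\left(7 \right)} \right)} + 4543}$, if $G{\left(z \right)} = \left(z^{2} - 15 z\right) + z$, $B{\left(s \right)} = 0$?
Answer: $\frac{152520}{281753} \approx 0.54133$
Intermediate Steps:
$u{\left(w \right)} = \frac{87}{62}$ ($u{\left(w \right)} = 2 - \frac{37}{62} = \frac{87}{62}$)
$G{\left(z \right)} = z^{2} - 14 z$
$\frac{-1460 + G{\left(70 \right)}}{u{\left(B{\left(7 \right)} \right)} + 4543} = \frac{-1460 + 70 \left(-14 + 70\right)}{\frac{87}{62} + 4543} = \frac{-1460 + 70 \cdot 56}{\frac{281753}{62}} = \left(-1460 + 3920\right) \frac{62}{281753} = 2460 \cdot \frac{62}{281753} = \frac{152520}{281753}$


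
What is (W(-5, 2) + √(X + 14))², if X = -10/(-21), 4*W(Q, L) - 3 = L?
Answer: 5389/336 + 10*√399/21 ≈ 25.551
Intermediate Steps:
W(Q, L) = ¾ + L/4
X = 10/21 (X = -10*(-1/21) = 10/21 ≈ 0.47619)
(W(-5, 2) + √(X + 14))² = ((¾ + (¼)*2) + √(10/21 + 14))² = ((¾ + ½) + √(304/21))² = (5/4 + 4*√399/21)²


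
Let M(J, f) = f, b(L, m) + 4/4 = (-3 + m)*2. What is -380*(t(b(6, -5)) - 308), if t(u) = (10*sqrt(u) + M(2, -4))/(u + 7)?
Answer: 116888 + 380*I*sqrt(17) ≈ 1.1689e+5 + 1566.8*I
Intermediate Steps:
b(L, m) = -7 + 2*m (b(L, m) = -1 + (-3 + m)*2 = -1 + (-6 + 2*m) = -7 + 2*m)
t(u) = (-4 + 10*sqrt(u))/(7 + u) (t(u) = (10*sqrt(u) - 4)/(u + 7) = (-4 + 10*sqrt(u))/(7 + u))
-380*(t(b(6, -5)) - 308) = -380*(2*(-2 + 5*sqrt(-7 + 2*(-5)))/(7 + (-7 + 2*(-5))) - 308) = -380*(2*(-2 + 5*sqrt(-7 - 10))/(7 + (-7 - 10)) - 308) = -380*(2*(-2 + 5*sqrt(-17))/(7 - 17) - 308) = -380*(2*(-2 + 5*(I*sqrt(17)))/(-10) - 308) = -380*(2*(-1/10)*(-2 + 5*I*sqrt(17)) - 308) = -380*((2/5 - I*sqrt(17)) - 308) = -380*(-1538/5 - I*sqrt(17)) = -(-116888 - 380*I*sqrt(17)) = 116888 + 380*I*sqrt(17)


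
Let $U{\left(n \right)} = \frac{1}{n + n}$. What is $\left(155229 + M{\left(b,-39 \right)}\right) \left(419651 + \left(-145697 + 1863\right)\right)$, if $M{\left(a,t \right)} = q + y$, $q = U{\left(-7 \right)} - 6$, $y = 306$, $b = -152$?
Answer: $\frac{600565314885}{14} \approx 4.2898 \cdot 10^{10}$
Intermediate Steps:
$U{\left(n \right)} = \frac{1}{2 n}$
$q = - \frac{85}{14}$ ($q = \frac{1}{2 \left(-7\right)} - 6 = \frac{1}{2} \left(- \frac{1}{7}\right) - 6 = - \frac{1}{14} - 6 = - \frac{85}{14} \approx -6.0714$)
$M{\left(a,t \right)} = \frac{4199}{14}$ ($M{\left(a,t \right)} = - \frac{85}{14} + 306 = \frac{4199}{14}$)
$\left(155229 + M{\left(b,-39 \right)}\right) \left(419651 + \left(-145697 + 1863\right)\right) = \left(155229 + \frac{4199}{14}\right) \left(419651 + \left(-145697 + 1863\right)\right) = \frac{2177405 \left(419651 - 143834\right)}{14} = \frac{2177405}{14} \cdot 275817 = \frac{600565314885}{14}$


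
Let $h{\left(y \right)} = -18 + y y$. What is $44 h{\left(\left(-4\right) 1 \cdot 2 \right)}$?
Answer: $2024$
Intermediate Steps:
$h{\left(y \right)} = -18 + y^{2}$
$44 h{\left(\left(-4\right) 1 \cdot 2 \right)} = 44 \left(-18 + \left(\left(-4\right) 1 \cdot 2\right)^{2}\right) = 44 \left(-18 + \left(\left(-4\right) 2\right)^{2}\right) = 44 \left(-18 + \left(-8\right)^{2}\right) = 44 \left(-18 + 64\right) = 44 \cdot 46 = 2024$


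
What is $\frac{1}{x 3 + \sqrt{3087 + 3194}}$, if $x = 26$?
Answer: $- \frac{78}{197} + \frac{\sqrt{6281}}{197} \approx 0.0063592$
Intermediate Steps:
$\frac{1}{x 3 + \sqrt{3087 + 3194}} = \frac{1}{26 \cdot 3 + \sqrt{3087 + 3194}} = \frac{1}{78 + \sqrt{6281}}$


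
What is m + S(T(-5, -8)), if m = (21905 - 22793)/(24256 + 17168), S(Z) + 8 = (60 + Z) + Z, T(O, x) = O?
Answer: 72455/1726 ≈ 41.979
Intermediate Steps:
S(Z) = 52 + 2*Z (S(Z) = -8 + ((60 + Z) + Z) = -8 + (60 + 2*Z) = 52 + 2*Z)
m = -37/1726 (m = -888/41424 = -888*1/41424 = -37/1726 ≈ -0.021437)
m + S(T(-5, -8)) = -37/1726 + (52 + 2*(-5)) = -37/1726 + (52 - 10) = -37/1726 + 42 = 72455/1726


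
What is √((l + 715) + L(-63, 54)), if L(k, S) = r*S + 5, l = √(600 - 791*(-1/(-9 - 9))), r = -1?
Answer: √(23976 + 6*√20018)/6 ≈ 26.260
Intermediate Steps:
l = √20018/6 (l = √(600 - 791/((-1*(-18)))) = √(600 - 791/18) = √(10009/18) = √20018/6 ≈ 23.581)
L(k, S) = 5 - S (L(k, S) = -S + 5 = 5 - S)
√((l + 715) + L(-63, 54)) = √((√20018/6 + 715) + (5 - 1*54)) = √((715 + √20018/6) + (5 - 54)) = √((715 + √20018/6) - 49) = √(666 + √20018/6)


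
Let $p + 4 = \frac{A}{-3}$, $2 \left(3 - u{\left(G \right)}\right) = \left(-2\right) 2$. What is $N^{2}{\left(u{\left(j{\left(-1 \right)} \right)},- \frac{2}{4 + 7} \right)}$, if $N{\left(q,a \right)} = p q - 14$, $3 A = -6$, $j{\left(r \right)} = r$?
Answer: $\frac{8464}{9} \approx 940.44$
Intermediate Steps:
$u{\left(G \right)} = 5$ ($u{\left(G \right)} = 3 - \frac{\left(-2\right) 2}{2} = 3 - -2 = 3 + 2 = 5$)
$A = -2$ ($A = \frac{1}{3} \left(-6\right) = -2$)
$p = - \frac{10}{3}$ ($p = -4 - \frac{2}{-3} = -4 - - \frac{2}{3} = -4 + \frac{2}{3} = - \frac{10}{3} \approx -3.3333$)
$N{\left(q,a \right)} = -14 - \frac{10 q}{3}$ ($N{\left(q,a \right)} = - \frac{10 q}{3} - 14 = -14 - \frac{10 q}{3}$)
$N^{2}{\left(u{\left(j{\left(-1 \right)} \right)},- \frac{2}{4 + 7} \right)} = \left(-14 - \frac{50}{3}\right)^{2} = \left(- \frac{92}{3}\right)^{2} = \frac{8464}{9}$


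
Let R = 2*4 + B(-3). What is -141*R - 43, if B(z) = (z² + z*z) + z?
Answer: -3286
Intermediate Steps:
B(z) = z + 2*z² (B(z) = (z² + z²) + z = 2*z² + z = z + 2*z²)
R = 23 (R = 2*4 - 3*(1 + 2*(-3)) = 8 - 3*(1 - 6) = 8 - 3*(-5) = 8 + 15 = 23)
-141*R - 43 = -141*23 - 43 = -3243 - 43 = -3286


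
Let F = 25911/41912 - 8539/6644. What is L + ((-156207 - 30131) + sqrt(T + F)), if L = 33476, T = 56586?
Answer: -152862 + sqrt(405670302485693542)/2677532 ≈ -1.5262e+5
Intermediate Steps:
F = -46433471/69615832 (F = 25911*(1/41912) - 8539*1/6644 = 25911/41912 - 8539/6644 = -46433471/69615832 ≈ -0.66700)
L + ((-156207 - 30131) + sqrt(T + F)) = 33476 + ((-156207 - 30131) + sqrt(56586 - 46433471/69615832)) = 33476 + (-186338 + sqrt(3939235036081/69615832)) = 33476 + (-186338 + sqrt(405670302485693542)/2677532) = -152862 + sqrt(405670302485693542)/2677532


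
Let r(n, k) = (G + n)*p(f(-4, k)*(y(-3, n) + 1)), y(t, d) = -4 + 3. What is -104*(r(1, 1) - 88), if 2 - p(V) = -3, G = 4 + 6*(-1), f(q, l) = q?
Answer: 9672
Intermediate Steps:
y(t, d) = -1
G = -2 (G = 4 - 6 = -2)
p(V) = 5 (p(V) = 2 - 1*(-3) = 2 + 3 = 5)
r(n, k) = -10 + 5*n (r(n, k) = (-2 + n)*5 = -10 + 5*n)
-104*(r(1, 1) - 88) = -104*((-10 + 5*1) - 88) = -104*((-10 + 5) - 88) = -104*(-5 - 88) = -104*(-93) = 9672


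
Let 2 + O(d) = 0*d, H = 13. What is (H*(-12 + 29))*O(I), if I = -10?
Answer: -442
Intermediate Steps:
O(d) = -2 (O(d) = -2 + 0*d = -2 + 0 = -2)
(H*(-12 + 29))*O(I) = (13*(-12 + 29))*(-2) = (13*17)*(-2) = 221*(-2) = -442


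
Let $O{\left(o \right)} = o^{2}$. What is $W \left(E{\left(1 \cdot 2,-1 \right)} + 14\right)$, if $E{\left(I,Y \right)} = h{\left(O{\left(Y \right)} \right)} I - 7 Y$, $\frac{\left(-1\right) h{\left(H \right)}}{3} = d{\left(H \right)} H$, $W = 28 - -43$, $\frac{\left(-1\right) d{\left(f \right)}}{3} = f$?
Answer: $2769$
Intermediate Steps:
$d{\left(f \right)} = - 3 f$
$W = 71$ ($W = 28 + 43 = 71$)
$h{\left(H \right)} = 9 H^{2}$ ($h{\left(H \right)} = - 3 - 3 H H = - 3 \left(- 3 H^{2}\right) = 9 H^{2}$)
$E{\left(I,Y \right)} = - 7 Y + 9 I Y^{4}$ ($E{\left(I,Y \right)} = 9 \left(Y^{2}\right)^{2} I - 7 Y = 9 Y^{4} I - 7 Y = 9 I Y^{4} - 7 Y = - 7 Y + 9 I Y^{4}$)
$W \left(E{\left(1 \cdot 2,-1 \right)} + 14\right) = 71 \left(- (-7 + 9 \cdot 1 \cdot 2 \left(-1\right)^{3}) + 14\right) = 71 \left(- (-7 + 9 \cdot 2 \left(-1\right)) + 14\right) = 71 \left(- (-7 - 18) + 14\right) = 71 \left(\left(-1\right) \left(-25\right) + 14\right) = 71 \left(25 + 14\right) = 71 \cdot 39 = 2769$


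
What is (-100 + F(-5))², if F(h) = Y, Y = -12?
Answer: 12544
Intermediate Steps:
F(h) = -12
(-100 + F(-5))² = (-100 - 12)² = (-112)² = 12544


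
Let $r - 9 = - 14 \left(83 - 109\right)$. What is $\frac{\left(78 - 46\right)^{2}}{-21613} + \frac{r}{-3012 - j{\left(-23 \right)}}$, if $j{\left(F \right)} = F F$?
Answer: $- \frac{11687633}{76531633} \approx -0.15272$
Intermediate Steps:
$j{\left(F \right)} = F^{2}$
$r = 373$ ($r = 9 - 14 \left(83 - 109\right) = 9 - -364 = 9 + 364 = 373$)
$\frac{\left(78 - 46\right)^{2}}{-21613} + \frac{r}{-3012 - j{\left(-23 \right)}} = \frac{\left(78 - 46\right)^{2}}{-21613} + \frac{373}{-3012 - \left(-23\right)^{2}} = 32^{2} \left(- \frac{1}{21613}\right) + \frac{373}{-3012 - 529} = 1024 \left(- \frac{1}{21613}\right) + \frac{373}{-3012 - 529} = - \frac{1024}{21613} + \frac{373}{-3541} = - \frac{1024}{21613} + 373 \left(- \frac{1}{3541}\right) = - \frac{1024}{21613} - \frac{373}{3541} = - \frac{11687633}{76531633}$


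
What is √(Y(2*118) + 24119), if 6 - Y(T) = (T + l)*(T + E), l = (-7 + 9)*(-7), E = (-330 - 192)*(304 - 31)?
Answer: √31608065 ≈ 5622.1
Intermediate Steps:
E = -142506 (E = -522*273 = -142506)
l = -14 (l = 2*(-7) = -14)
Y(T) = 6 - (-142506 + T)*(-14 + T) (Y(T) = 6 - (T - 14)*(T - 142506) = 6 - (-14 + T)*(-142506 + T) = 6 - (-142506 + T)*(-14 + T))
√(Y(2*118) + 24119) = √((-1995078 - (2*118)² + 142520*(2*118)) + 24119) = √((-1995078 - 1*236² + 142520*236) + 24119) = √((-1995078 - 1*55696 + 33634720) + 24119) = √((-1995078 - 55696 + 33634720) + 24119) = √(31583946 + 24119) = √31608065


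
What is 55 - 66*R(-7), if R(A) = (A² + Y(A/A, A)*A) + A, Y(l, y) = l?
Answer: -2255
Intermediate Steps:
R(A) = A² + 2*A (R(A) = (A² + (A/A)*A) + A = (A² + 1*A) + A = (A² + A) + A = (A + A²) + A = A² + 2*A)
55 - 66*R(-7) = 55 - (-462)*(2 - 7) = 55 - (-462)*(-5) = 55 - 66*35 = 55 - 2310 = -2255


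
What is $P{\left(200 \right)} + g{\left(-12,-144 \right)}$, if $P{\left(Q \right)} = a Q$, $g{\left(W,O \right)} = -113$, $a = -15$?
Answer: $-3113$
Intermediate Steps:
$P{\left(Q \right)} = - 15 Q$
$P{\left(200 \right)} + g{\left(-12,-144 \right)} = \left(-15\right) 200 - 113 = -3000 - 113 = -3113$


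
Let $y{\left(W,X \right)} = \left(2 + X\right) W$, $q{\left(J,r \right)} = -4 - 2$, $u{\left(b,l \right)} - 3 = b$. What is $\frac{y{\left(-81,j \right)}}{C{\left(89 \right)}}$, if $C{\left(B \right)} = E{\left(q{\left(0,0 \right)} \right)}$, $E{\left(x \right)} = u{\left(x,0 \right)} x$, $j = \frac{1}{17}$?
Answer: $- \frac{315}{34} \approx -9.2647$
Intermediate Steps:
$j = \frac{1}{17} \approx 0.058824$
$u{\left(b,l \right)} = 3 + b$
$q{\left(J,r \right)} = -6$ ($q{\left(J,r \right)} = -4 - 2 = -6$)
$y{\left(W,X \right)} = W \left(2 + X\right)$
$E{\left(x \right)} = x \left(3 + x\right)$ ($E{\left(x \right)} = \left(3 + x\right) x = x \left(3 + x\right)$)
$C{\left(B \right)} = 18$ ($C{\left(B \right)} = - 6 \left(3 - 6\right) = \left(-6\right) \left(-3\right) = 18$)
$\frac{y{\left(-81,j \right)}}{C{\left(89 \right)}} = \frac{\left(-81\right) \left(2 + \frac{1}{17}\right)}{18} = \left(-81\right) \frac{35}{17} \cdot \frac{1}{18} = \left(- \frac{2835}{17}\right) \frac{1}{18} = - \frac{315}{34}$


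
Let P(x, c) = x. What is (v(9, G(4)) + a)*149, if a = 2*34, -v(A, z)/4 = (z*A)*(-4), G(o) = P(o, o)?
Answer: 95956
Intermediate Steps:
G(o) = o
v(A, z) = 16*A*z (v(A, z) = -4*z*A*(-4) = -4*A*z*(-4) = -(-16)*A*z = 16*A*z)
a = 68
(v(9, G(4)) + a)*149 = (16*9*4 + 68)*149 = (576 + 68)*149 = 644*149 = 95956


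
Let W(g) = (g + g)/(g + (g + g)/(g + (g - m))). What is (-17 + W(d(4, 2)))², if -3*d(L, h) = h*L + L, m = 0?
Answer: 1849/9 ≈ 205.44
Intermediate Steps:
d(L, h) = -L/3 - L*h/3 (d(L, h) = -(h*L + L)/3 = -(L*h + L)/3 = -(L + L*h)/3 = -L/3 - L*h/3)
W(g) = 2*g/(1 + g) (W(g) = (g + g)/(g + (g + g)/(g + (g - 1*0))) = (2*g)/(g + (2*g)/(g + (g + 0))) = (2*g)/(g + (2*g)/(g + g)) = (2*g)/(g + (2*g)/((2*g))) = (2*g)/(g + (2*g)*(1/(2*g))) = (2*g)/(g + 1) = (2*g)/(1 + g) = 2*g/(1 + g))
(-17 + W(d(4, 2)))² = (-17 + 2*(-⅓*4*(1 + 2))/(1 - ⅓*4*(1 + 2)))² = (-17 + 2*(-⅓*4*3)/(1 - ⅓*4*3))² = (-17 + 2*(-4)/(1 - 4))² = (-17 + 2*(-4)/(-3))² = (-17 + 2*(-4)*(-⅓))² = (-17 + 8/3)² = (-43/3)² = 1849/9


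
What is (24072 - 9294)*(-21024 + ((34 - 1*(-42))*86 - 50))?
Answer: -214842564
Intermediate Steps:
(24072 - 9294)*(-21024 + ((34 - 1*(-42))*86 - 50)) = 14778*(-21024 + ((34 + 42)*86 - 50)) = 14778*(-21024 + (76*86 - 50)) = 14778*(-21024 + (6536 - 50)) = 14778*(-21024 + 6486) = 14778*(-14538) = -214842564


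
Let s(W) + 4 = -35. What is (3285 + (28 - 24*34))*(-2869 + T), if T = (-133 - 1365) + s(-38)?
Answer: -11001782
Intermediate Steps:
s(W) = -39 (s(W) = -4 - 35 = -39)
T = -1537 (T = (-133 - 1365) - 39 = -1498 - 39 = -1537)
(3285 + (28 - 24*34))*(-2869 + T) = (3285 + (28 - 24*34))*(-2869 - 1537) = (3285 + (28 - 816))*(-4406) = (3285 - 788)*(-4406) = 2497*(-4406) = -11001782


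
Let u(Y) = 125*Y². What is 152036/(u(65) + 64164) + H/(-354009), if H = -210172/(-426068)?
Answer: 5732938817774581/22334019783828717 ≈ 0.25669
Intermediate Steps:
H = 52543/106517 (H = -210172*(-1/426068) = 52543/106517 ≈ 0.49328)
152036/(u(65) + 64164) + H/(-354009) = 152036/(125*65² + 64164) + (52543/106517)/(-354009) = 152036/(125*4225 + 64164) + (52543/106517)*(-1/354009) = 152036/(528125 + 64164) - 52543/37707976653 = 152036/592289 - 52543/37707976653 = 5732938817774581/22334019783828717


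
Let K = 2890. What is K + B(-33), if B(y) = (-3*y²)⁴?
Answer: 113919098080411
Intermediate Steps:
B(y) = 81*y⁸
K + B(-33) = 2890 + 81*(-33)⁸ = 2890 + 81*1406408618241 = 2890 + 113919098077521 = 113919098080411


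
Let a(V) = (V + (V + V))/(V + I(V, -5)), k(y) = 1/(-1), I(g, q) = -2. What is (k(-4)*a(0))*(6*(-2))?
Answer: 0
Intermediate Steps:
k(y) = -1
a(V) = 3*V/(-2 + V) (a(V) = (V + (V + V))/(V - 2) = (V + 2*V)/(-2 + V) = (3*V)/(-2 + V) = 3*V/(-2 + V))
(k(-4)*a(0))*(6*(-2)) = (-3*0/(-2 + 0))*(6*(-2)) = -3*0/(-2)*(-12) = -3*0*(-1)/2*(-12) = -1*0*(-12) = 0*(-12) = 0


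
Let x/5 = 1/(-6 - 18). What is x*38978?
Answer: -97445/12 ≈ -8120.4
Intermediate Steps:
x = -5/24 (x = 5/(-6 - 18) = 5/(-24) = 5*(-1/24) = -5/24 ≈ -0.20833)
x*38978 = -5/24*38978 = -97445/12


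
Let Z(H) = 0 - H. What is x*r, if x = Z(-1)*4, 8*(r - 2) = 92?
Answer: 54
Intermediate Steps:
r = 27/2 (r = 2 + (⅛)*92 = 2 + 23/2 = 27/2 ≈ 13.500)
Z(H) = -H
x = 4 (x = -1*(-1)*4 = 1*4 = 4)
x*r = 4*(27/2) = 54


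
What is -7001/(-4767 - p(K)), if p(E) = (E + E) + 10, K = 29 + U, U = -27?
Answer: 7001/4781 ≈ 1.4643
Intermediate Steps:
K = 2 (K = 29 - 27 = 2)
p(E) = 10 + 2*E (p(E) = 2*E + 10 = 10 + 2*E)
-7001/(-4767 - p(K)) = -7001/(-4767 - (10 + 2*2)) = -7001/(-4767 - (10 + 4)) = -7001/(-4767 - 1*14) = -7001/(-4767 - 14) = -7001/(-4781) = -7001*(-1/4781) = 7001/4781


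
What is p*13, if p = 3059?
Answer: 39767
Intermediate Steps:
p*13 = 3059*13 = 39767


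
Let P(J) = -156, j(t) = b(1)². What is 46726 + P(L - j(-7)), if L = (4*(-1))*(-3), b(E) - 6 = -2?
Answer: 46570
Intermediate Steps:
b(E) = 4 (b(E) = 6 - 2 = 4)
j(t) = 16 (j(t) = 4² = 16)
L = 12 (L = -4*(-3) = 12)
46726 + P(L - j(-7)) = 46726 - 156 = 46570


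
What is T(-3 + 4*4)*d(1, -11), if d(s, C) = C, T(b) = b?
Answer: -143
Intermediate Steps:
T(-3 + 4*4)*d(1, -11) = (-3 + 4*4)*(-11) = (-3 + 16)*(-11) = 13*(-11) = -143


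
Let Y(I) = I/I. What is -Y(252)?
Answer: -1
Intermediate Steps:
Y(I) = 1
-Y(252) = -1*1 = -1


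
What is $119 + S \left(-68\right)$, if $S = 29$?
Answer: $-1853$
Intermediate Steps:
$119 + S \left(-68\right) = 119 + 29 \left(-68\right) = 119 - 1972 = -1853$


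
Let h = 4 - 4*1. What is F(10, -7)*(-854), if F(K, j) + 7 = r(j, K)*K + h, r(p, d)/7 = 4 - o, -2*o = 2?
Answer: -292922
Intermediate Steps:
o = -1 (o = -½*2 = -1)
h = 0 (h = 4 - 4 = 0)
r(p, d) = 35 (r(p, d) = 7*(4 - 1*(-1)) = 7*(4 + 1) = 7*5 = 35)
F(K, j) = -7 + 35*K (F(K, j) = -7 + (35*K + 0) = -7 + 35*K)
F(10, -7)*(-854) = (-7 + 35*10)*(-854) = (-7 + 350)*(-854) = 343*(-854) = -292922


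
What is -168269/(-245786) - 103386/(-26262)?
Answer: 4971651979/1075805322 ≈ 4.6213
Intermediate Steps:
-168269/(-245786) - 103386/(-26262) = -168269*(-1/245786) - 103386*(-1/26262) = 168269/245786 + 17231/4377 = 4971651979/1075805322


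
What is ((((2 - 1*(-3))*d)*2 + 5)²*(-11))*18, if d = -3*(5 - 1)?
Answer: -2618550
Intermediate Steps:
d = -12 (d = -3*4 = -12)
((((2 - 1*(-3))*d)*2 + 5)²*(-11))*18 = ((((2 - 1*(-3))*(-12))*2 + 5)²*(-11))*18 = ((((2 + 3)*(-12))*2 + 5)²*(-11))*18 = (((5*(-12))*2 + 5)²*(-11))*18 = ((-60*2 + 5)²*(-11))*18 = ((-120 + 5)²*(-11))*18 = ((-115)²*(-11))*18 = (13225*(-11))*18 = -145475*18 = -2618550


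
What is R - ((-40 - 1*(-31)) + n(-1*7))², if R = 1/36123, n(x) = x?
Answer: -9247487/36123 ≈ -256.00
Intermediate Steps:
R = 1/36123 ≈ 2.7683e-5
R - ((-40 - 1*(-31)) + n(-1*7))² = 1/36123 - ((-40 - 1*(-31)) - 1*7)² = 1/36123 - ((-40 + 31) - 7)² = 1/36123 - (-9 - 7)² = 1/36123 - 1*(-16)² = 1/36123 - 1*256 = 1/36123 - 256 = -9247487/36123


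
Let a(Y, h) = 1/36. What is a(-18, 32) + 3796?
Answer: 136657/36 ≈ 3796.0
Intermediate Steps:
a(Y, h) = 1/36
a(-18, 32) + 3796 = 1/36 + 3796 = 136657/36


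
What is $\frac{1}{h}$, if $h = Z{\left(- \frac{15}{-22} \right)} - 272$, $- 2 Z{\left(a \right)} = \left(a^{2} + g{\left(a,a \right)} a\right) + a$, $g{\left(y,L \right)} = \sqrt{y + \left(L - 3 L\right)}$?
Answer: $- \frac{255407768}{69617424451} + \frac{14520 i \sqrt{330}}{69617424451} \approx -0.0036687 + 3.7888 \cdot 10^{-6} i$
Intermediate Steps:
$g{\left(y,L \right)} = \sqrt{y - 2 L}$
$Z{\left(a \right)} = - \frac{a}{2} - \frac{a^{2}}{2} - \frac{a \sqrt{- a}}{2}$ ($Z{\left(a \right)} = - \frac{\left(a^{2} + \sqrt{a - 2 a} a\right) + a}{2} = - \frac{\left(a^{2} + \sqrt{- a} a\right) + a}{2} = - \frac{\left(a^{2} + a \sqrt{- a}\right) + a}{2} = - \frac{a + a^{2} + a \sqrt{- a}}{2} = - \frac{a}{2} - \frac{a^{2}}{2} - \frac{a \sqrt{- a}}{2}$)
$h = - \frac{263851}{968} - \frac{15 i \sqrt{330}}{968}$ ($h = - \frac{- \frac{15}{-22} \left(1 - \frac{15}{-22} + \sqrt{- \frac{-15}{-22}}\right)}{2} - 272 = - \frac{\left(-15\right) \left(- \frac{1}{22}\right) \left(1 - - \frac{15}{22} + \sqrt{- \frac{\left(-15\right) \left(-1\right)}{22}}\right)}{2} - 272 = \left(- \frac{1}{2}\right) \frac{15}{22} \left(1 + \frac{15}{22} + \sqrt{\left(-1\right) \frac{15}{22}}\right) - 272 = \left(- \frac{1}{2}\right) \frac{15}{22} \left(1 + \frac{15}{22} + \sqrt{- \frac{15}{22}}\right) - 272 = \left(- \frac{1}{2}\right) \frac{15}{22} \left(1 + \frac{15}{22} + \frac{i \sqrt{330}}{22}\right) - 272 = \left(- \frac{1}{2}\right) \frac{15}{22} \left(\frac{37}{22} + \frac{i \sqrt{330}}{22}\right) - 272 = \left(- \frac{555}{968} - \frac{15 i \sqrt{330}}{968}\right) - 272 = - \frac{263851}{968} - \frac{15 i \sqrt{330}}{968} \approx -272.57 - 0.2815 i$)
$\frac{1}{h} = \frac{1}{- \frac{263851}{968} - \frac{15 i \sqrt{330}}{968}}$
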